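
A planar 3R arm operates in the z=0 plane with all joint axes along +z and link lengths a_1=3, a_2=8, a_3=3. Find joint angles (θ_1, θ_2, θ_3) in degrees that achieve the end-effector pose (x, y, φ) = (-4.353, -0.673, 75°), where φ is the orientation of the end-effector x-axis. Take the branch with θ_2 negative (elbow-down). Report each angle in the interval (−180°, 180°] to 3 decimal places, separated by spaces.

wrist centre = target − a_3·(cos φ, sin φ) = (-5.1295, -3.5708)
cos θ_2 = (39.0618−3²−8²)/(2·3·8) = -0.7070; θ_2 = -134.9951° (elbow-down)
β = atan2(-3.5708,-5.1295) = -145.1570°; ψ = atan2(-5.6573,-2.6564) = -115.1521°
θ_1 = β − ψ = -30.0049°
θ_3 = φ − θ_1 − θ_2 = -120.0000° (wrapped to (-180°,180°])

-30.005 -134.995 -120.000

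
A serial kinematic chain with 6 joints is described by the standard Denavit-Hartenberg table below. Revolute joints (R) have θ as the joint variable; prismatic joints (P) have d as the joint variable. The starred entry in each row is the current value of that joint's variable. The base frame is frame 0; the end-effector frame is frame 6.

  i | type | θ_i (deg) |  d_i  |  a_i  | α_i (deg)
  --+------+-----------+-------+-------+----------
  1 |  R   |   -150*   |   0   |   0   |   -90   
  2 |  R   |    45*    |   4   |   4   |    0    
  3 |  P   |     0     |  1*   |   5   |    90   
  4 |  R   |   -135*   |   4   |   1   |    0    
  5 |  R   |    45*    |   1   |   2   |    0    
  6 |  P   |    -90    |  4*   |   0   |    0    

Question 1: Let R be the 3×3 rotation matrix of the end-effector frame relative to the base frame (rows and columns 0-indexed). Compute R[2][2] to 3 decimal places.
End-effector z-axis (col 2 of R) = (-0.6124,-0.3536,0.7071)
R[2][2] = 0.7071

0.707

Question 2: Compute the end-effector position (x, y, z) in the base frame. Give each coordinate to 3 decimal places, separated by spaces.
after link 1: o_1 = (0.0000, 0.0000, 0.0000)
after link 2: o_2 = (-0.4495, -4.8783, -2.8284)
after link 3: o_3 = (-3.0114, -7.5121, -6.3640)
after link 4: o_4 = (-5.3814, -8.0639, -3.0355)
after link 5: o_5 = (-6.9938, -6.6855, -2.3284)
after link 6: o_6 = (-9.4432, -8.0997, 0.5000)

-9.443 -8.100 0.500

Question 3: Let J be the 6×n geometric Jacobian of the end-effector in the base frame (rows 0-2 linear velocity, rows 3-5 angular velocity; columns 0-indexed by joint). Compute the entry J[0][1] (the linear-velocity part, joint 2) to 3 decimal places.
-0.433

axis z_1 = (0.5000,-0.8660,0.0000); lever o_n−o_1 = (-9.4432,-8.0997,0.5000)
cross product → J_v[:, 1] = (-0.4330,-0.2500,-12.2279)
J_ω[:, 1] = z_1
entry J[0][1] = -0.4330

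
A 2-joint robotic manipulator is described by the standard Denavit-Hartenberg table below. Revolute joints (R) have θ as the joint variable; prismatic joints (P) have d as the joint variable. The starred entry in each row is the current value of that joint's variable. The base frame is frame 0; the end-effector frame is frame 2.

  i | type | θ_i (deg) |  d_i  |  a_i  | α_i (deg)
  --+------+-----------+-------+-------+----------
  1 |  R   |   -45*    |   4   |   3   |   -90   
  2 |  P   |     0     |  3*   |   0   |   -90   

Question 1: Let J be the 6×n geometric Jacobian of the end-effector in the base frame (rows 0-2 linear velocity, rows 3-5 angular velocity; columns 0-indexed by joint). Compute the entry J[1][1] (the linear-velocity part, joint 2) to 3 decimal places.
prismatic axis z_1 = (0.7071,0.7071,0.0000)
J_v[:, 1] = z_1; J_ω[:, 1] = (0,0,0)
entry J[1][1] = 0.7071

0.707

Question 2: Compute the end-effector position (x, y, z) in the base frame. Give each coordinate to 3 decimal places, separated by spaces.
4.243 0.000 4.000

after link 1: o_1 = (2.1213, -2.1213, 4.0000)
after link 2: o_2 = (4.2426, 0.0000, 4.0000)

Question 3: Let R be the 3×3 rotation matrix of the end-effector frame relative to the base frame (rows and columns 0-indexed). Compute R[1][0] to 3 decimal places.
End-effector x-axis (col 0 of R) = (0.7071,-0.7071,0.0000)
R[1][0] = -0.7071

-0.707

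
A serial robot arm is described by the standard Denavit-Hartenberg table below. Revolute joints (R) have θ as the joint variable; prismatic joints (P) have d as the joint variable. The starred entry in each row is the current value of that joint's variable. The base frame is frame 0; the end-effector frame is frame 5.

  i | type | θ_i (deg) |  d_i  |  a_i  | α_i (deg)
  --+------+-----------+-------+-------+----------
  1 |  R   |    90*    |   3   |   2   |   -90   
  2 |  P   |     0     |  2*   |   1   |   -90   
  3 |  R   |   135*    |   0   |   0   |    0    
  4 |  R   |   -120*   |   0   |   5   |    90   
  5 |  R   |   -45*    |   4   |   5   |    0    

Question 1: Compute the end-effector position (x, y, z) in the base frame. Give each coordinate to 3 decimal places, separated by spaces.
after link 1: o_1 = (0.0000, 2.0000, 3.0000)
after link 2: o_2 = (-2.0000, 3.0000, 3.0000)
after link 3: o_3 = (-2.0000, 3.0000, 3.0000)
after link 4: o_4 = (-0.7059, 7.8296, 3.0000)
after link 5: o_5 = (-3.6545, 12.2800, 6.5355)

-3.655 12.280 6.536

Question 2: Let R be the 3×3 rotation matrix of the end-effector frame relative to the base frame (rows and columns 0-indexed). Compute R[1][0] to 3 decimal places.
End-effector x-axis (col 0 of R) = (0.1830,0.6830,0.7071)
R[1][0] = 0.6830

0.683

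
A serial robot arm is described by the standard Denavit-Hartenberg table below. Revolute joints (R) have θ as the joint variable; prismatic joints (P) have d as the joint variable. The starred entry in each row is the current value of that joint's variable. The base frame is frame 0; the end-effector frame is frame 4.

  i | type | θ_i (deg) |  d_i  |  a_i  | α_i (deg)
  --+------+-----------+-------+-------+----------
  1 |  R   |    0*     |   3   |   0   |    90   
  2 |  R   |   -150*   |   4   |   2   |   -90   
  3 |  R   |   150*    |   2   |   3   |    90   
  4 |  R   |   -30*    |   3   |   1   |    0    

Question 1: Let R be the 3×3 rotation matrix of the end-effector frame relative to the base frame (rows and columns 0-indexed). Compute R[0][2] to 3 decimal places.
-0.433

End-effector z-axis (col 2 of R) = (-0.4330,0.8660,-0.2500)
R[0][2] = -0.4330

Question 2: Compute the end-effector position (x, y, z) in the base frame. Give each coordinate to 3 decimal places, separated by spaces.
after link 1: o_1 = (0.0000, 0.0000, 3.0000)
after link 2: o_2 = (-1.7321, -4.0000, 2.0000)
after link 3: o_3 = (1.5179, -2.5000, 1.5670)
after link 4: o_4 = (0.6184, 0.5311, 1.6250)

0.618 0.531 1.625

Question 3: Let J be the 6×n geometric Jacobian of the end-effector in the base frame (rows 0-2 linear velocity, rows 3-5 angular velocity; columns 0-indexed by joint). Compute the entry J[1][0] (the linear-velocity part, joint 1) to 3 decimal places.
axis z_0 = ẑ; lever o_n−o_0 = (0.6184,0.5311,1.6250)
cross product → J_v[:, 0] = (-0.5311,0.6184,0.0000)
J_ω[:, 0] = z_0
entry J[1][0] = 0.6184

0.618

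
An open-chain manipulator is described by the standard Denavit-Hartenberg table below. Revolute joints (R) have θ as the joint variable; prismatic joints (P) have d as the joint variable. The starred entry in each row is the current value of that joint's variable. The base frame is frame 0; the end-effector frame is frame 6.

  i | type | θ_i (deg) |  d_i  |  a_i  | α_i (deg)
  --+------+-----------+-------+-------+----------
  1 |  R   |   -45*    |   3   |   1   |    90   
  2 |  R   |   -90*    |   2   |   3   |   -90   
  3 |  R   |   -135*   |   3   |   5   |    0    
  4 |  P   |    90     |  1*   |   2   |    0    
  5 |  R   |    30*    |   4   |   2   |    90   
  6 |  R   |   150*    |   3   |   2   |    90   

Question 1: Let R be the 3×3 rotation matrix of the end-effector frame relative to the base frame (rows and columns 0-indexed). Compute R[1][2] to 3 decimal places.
-0.704

End-effector z-axis (col 2 of R) = (0.5209,-0.7039,-0.4830)
R[1][2] = -0.7039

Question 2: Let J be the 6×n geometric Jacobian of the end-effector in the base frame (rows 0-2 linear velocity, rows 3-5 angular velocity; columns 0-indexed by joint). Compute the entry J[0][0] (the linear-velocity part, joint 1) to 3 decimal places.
axis z_0 = ẑ; lever o_n−o_0 = (0.0588,-14.0834,2.6390)
cross product → J_v[:, 0] = (14.0834,0.0588,-0.0000)
J_ω[:, 0] = z_0
entry J[0][0] = 14.0834

14.083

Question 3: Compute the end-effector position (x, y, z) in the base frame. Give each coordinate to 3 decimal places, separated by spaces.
0.059 -14.083 2.639

after link 1: o_1 = (0.7071, -0.7071, 3.0000)
after link 2: o_2 = (-0.7071, -2.1213, 0.0000)
after link 3: o_3 = (-1.0858, -6.7426, 3.5355)
after link 4: o_4 = (-1.3787, -8.4497, 2.1213)
after link 5: o_5 = (1.0837, -11.6442, 0.1895)
after link 6: o_6 = (0.0588, -14.0834, 2.6390)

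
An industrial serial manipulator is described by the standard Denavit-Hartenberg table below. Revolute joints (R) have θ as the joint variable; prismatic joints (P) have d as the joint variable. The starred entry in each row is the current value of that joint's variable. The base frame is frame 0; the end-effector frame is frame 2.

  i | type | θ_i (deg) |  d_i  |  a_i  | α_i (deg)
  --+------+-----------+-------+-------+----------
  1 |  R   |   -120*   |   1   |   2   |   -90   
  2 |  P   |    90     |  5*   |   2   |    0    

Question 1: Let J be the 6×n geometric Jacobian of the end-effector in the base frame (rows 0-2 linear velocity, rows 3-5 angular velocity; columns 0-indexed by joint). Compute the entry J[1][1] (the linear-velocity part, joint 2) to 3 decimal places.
prismatic axis z_1 = (0.8660,-0.5000,0.0000)
J_v[:, 1] = z_1; J_ω[:, 1] = (0,0,0)
entry J[1][1] = -0.5000

-0.500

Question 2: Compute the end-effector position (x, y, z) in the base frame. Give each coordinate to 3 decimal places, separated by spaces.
after link 1: o_1 = (-1.0000, -1.7321, 1.0000)
after link 2: o_2 = (3.3301, -4.2321, -1.0000)

3.330 -4.232 -1.000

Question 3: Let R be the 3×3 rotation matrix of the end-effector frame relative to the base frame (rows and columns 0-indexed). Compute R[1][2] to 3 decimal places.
End-effector z-axis (col 2 of R) = (0.8660,-0.5000,0.0000)
R[1][2] = -0.5000

-0.500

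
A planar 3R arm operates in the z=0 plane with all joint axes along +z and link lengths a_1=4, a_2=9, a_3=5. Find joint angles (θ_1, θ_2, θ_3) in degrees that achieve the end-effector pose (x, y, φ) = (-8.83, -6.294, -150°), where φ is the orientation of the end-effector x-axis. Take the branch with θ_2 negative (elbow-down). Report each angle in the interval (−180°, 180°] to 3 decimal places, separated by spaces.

-9.722 -150.005 9.726

wrist centre = target − a_3·(cos φ, sin φ) = (-4.4999, -3.7940)
cos θ_2 = (34.6433−4²−9²)/(2·4·9) = -0.8661; θ_2 = -150.0046° (elbow-down)
β = atan2(-3.7940,-4.4999) = -139.8646°; ψ = atan2(-4.4994,-3.7946) = -130.1429°
θ_1 = β − ψ = -9.7217°
θ_3 = φ − θ_1 − θ_2 = 9.7263° (wrapped to (-180°,180°])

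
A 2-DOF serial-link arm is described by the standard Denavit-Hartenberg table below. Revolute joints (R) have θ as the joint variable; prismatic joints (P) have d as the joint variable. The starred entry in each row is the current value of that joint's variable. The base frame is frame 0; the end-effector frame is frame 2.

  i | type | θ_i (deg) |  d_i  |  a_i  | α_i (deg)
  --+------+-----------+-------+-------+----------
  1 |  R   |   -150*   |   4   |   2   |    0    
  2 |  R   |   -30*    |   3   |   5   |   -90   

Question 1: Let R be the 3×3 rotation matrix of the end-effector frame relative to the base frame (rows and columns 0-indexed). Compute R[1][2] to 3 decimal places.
-1.000

End-effector z-axis (col 2 of R) = (0.0000,-1.0000,0.0000)
R[1][2] = -1.0000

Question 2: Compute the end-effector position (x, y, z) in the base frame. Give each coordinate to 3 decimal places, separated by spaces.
after link 1: o_1 = (-1.7321, -1.0000, 4.0000)
after link 2: o_2 = (-6.7321, -1.0000, 7.0000)

-6.732 -1.000 7.000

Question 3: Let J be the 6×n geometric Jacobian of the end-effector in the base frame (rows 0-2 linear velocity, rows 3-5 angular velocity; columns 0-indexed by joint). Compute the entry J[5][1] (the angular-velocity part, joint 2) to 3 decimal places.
axis z_1 = (0.0000,0.0000,1.0000); lever o_n−o_1 = (-5.0000,0.0000,3.0000)
cross product → J_v[:, 1] = (0.0000,-5.0000,0.0000)
J_ω[:, 1] = z_1
entry J[5][1] = 1.0000

1.000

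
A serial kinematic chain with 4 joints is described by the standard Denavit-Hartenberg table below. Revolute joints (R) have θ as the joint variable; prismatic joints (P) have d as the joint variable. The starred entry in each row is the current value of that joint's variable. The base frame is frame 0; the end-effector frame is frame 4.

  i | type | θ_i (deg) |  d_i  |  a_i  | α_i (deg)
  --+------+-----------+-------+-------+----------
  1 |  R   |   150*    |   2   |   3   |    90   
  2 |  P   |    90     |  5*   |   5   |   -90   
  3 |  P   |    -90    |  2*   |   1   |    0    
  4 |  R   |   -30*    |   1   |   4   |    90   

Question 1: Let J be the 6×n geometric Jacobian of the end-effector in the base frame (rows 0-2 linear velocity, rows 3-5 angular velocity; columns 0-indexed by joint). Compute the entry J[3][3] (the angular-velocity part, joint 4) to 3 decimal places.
0.866

axis z_3 = (0.8660,-0.5000,0.0000); lever o_n−o_3 = (2.5981,2.5000,-2.0000)
cross product → J_v[:, 3] = (1.0000,1.7321,3.4641)
J_ω[:, 3] = z_3
entry J[3][3] = 0.8660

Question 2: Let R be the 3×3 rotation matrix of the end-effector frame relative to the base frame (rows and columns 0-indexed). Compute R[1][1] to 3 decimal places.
End-effector y-axis (col 1 of R) = (0.8660,-0.5000,0.0000)
R[1][1] = -0.5000

-0.500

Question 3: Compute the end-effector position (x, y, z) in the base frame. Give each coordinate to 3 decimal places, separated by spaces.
4.732 8.196 5.000

after link 1: o_1 = (-2.5981, 1.5000, 2.0000)
after link 2: o_2 = (-0.0981, 5.8301, 7.0000)
after link 3: o_3 = (2.1340, 5.6962, 7.0000)
after link 4: o_4 = (4.7321, 8.1962, 5.0000)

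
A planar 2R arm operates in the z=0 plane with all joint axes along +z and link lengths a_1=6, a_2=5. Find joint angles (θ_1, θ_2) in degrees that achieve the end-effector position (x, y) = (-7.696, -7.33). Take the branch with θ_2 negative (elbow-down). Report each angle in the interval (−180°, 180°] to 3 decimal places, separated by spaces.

cos θ_2 = (112.9573−6²−5²)/(2·6·5) = 0.8660; θ_2 = -30.0080° (elbow-down)
β = atan2(-7.3300,-7.6960) = -136.3953°; ψ = atan2(-2.5006,10.3298) = -13.6082°
θ_1 = β − ψ = -122.7871°

-122.787 -30.008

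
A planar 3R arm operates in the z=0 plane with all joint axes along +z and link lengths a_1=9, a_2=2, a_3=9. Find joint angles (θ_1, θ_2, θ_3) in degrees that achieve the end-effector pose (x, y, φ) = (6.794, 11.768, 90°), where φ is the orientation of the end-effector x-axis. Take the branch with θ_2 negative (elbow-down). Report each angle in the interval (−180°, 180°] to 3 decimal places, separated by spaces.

29.999 -150.009 -149.990

wrist centre = target − a_3·(cos φ, sin φ) = (6.7940, 2.7680)
cos θ_2 = (53.8203−9²−2²)/(2·9·2) = -0.8661; θ_2 = -150.0090° (elbow-down)
β = atan2(2.7680,6.7940) = 22.1669°; ψ = atan2(-0.9997,7.2678) = -7.8322°
θ_1 = β − ψ = 29.9991°
θ_3 = φ − θ_1 − θ_2 = -149.9901° (wrapped to (-180°,180°])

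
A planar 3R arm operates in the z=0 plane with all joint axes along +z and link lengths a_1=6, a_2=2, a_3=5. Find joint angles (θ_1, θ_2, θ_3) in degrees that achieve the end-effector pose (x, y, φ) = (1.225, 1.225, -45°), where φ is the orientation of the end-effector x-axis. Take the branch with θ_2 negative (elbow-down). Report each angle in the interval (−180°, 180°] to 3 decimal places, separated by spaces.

134.997 -119.997 -60.000

wrist centre = target − a_3·(cos φ, sin φ) = (-2.3105, 4.7605)
cos θ_2 = (28.0012−6²−2²)/(2·6·2) = -0.4999; θ_2 = -119.9966° (elbow-down)
β = atan2(4.7605,-2.3105) = 115.8897°; ψ = atan2(-1.7321,5.0001) = -19.1069°
θ_1 = β − ψ = 134.9966°
θ_3 = φ − θ_1 − θ_2 = -60.0000° (wrapped to (-180°,180°])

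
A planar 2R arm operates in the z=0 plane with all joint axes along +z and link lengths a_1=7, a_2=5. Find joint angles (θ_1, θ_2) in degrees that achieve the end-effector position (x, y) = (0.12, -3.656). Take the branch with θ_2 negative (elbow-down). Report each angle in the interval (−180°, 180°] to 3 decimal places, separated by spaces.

-45.000 -149.996

cos θ_2 = (13.3807−7²−5²)/(2·7·5) = -0.8660; θ_2 = -149.9959° (elbow-down)
β = atan2(-3.6560,0.1200) = -88.1201°; ψ = atan2(-2.5003,2.6701) = -43.1197°
θ_1 = β − ψ = -45.0004°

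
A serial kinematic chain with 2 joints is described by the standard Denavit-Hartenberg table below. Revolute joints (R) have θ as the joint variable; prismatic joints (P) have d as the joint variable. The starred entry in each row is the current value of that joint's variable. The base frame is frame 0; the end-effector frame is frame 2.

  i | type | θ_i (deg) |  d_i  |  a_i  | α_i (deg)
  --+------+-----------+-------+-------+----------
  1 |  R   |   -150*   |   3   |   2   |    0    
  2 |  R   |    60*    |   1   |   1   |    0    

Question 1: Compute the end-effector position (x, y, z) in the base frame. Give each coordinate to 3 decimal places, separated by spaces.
-1.732 -2.000 4.000

after link 1: o_1 = (-1.7321, -1.0000, 3.0000)
after link 2: o_2 = (-1.7321, -2.0000, 4.0000)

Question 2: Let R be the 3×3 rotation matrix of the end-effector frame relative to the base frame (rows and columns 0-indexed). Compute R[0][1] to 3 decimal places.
1.000

End-effector y-axis (col 1 of R) = (1.0000,-0.0000,0.0000)
R[0][1] = 1.0000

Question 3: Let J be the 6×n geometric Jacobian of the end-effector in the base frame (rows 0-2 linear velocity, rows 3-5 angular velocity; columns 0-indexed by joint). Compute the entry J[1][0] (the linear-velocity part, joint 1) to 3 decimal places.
-1.732

axis z_0 = ẑ; lever o_n−o_0 = (-1.7321,-2.0000,4.0000)
cross product → J_v[:, 0] = (2.0000,-1.7321,0.0000)
J_ω[:, 0] = z_0
entry J[1][0] = -1.7321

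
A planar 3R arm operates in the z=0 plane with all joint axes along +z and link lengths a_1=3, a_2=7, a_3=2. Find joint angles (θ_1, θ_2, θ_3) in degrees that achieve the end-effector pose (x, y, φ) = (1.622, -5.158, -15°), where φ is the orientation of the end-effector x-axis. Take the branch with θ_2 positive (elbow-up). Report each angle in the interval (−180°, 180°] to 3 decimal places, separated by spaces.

wrist centre = target − a_3·(cos φ, sin φ) = (-0.3099, -4.6404)
cos θ_2 = (21.6290−3²−7²)/(2·3·7) = -0.8660; θ_2 = 149.9945° (elbow-up)
β = atan2(-4.6404,-0.3099) = -93.8201°; ψ = atan2(3.5006,-3.0618) = 131.1750°
θ_1 = β − ψ = -224.9952°
θ_3 = φ − θ_1 − θ_2 = 60.0007° (wrapped to (-180°,180°])

135.005 149.994 60.001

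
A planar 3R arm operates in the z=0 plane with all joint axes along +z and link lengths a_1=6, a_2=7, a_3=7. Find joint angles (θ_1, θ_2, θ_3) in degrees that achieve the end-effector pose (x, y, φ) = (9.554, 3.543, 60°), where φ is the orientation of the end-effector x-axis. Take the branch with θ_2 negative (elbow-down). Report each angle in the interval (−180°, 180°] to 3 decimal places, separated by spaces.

wrist centre = target − a_3·(cos φ, sin φ) = (6.0540, -2.5192)
cos θ_2 = (42.9972−6²−7²)/(2·6·7) = -0.5000; θ_2 = -120.0022° (elbow-down)
β = atan2(-2.5192,6.0540) = -22.5931°; ψ = atan2(-6.0620,2.4998) = -67.5905°
θ_1 = β − ψ = 44.9975°
θ_3 = φ − θ_1 − θ_2 = 135.0048° (wrapped to (-180°,180°])

44.997 -120.002 135.005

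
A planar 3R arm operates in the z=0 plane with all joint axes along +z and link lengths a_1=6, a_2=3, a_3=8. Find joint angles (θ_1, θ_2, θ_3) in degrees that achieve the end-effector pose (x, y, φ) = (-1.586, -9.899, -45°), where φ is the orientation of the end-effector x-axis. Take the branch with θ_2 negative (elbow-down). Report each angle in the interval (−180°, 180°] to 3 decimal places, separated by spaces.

wrist centre = target − a_3·(cos φ, sin φ) = (-7.2429, -4.2421)
cos θ_2 = (70.4547−6²−3²)/(2·6·3) = 0.7071; θ_2 = -45.0025° (elbow-down)
β = atan2(-4.2421,-7.2429) = -149.6425°; ψ = atan2(-2.1214,8.1212) = -14.6396°
θ_1 = β − ψ = -135.0029°
θ_3 = φ − θ_1 − θ_2 = 135.0054° (wrapped to (-180°,180°])

-135.003 -45.002 135.005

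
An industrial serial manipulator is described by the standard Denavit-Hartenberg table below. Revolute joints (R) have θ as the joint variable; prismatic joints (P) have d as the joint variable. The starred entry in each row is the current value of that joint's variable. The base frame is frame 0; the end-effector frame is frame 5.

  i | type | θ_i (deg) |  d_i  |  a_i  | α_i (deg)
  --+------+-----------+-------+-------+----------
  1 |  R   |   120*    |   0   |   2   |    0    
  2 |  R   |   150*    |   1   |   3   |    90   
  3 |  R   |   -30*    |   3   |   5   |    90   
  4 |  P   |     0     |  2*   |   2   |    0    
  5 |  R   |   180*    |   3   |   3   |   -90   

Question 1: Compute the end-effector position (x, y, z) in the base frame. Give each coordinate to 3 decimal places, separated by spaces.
after link 1: o_1 = (-1.0000, 1.7321, 0.0000)
after link 2: o_2 = (-1.0000, -1.2679, 1.0000)
after link 3: o_3 = (-4.0000, -5.5981, -1.5000)
after link 4: o_4 = (-4.0000, -6.3301, -4.2321)
after link 5: o_5 = (-4.0000, -2.2321, -5.3301)

-4.000 -2.232 -5.330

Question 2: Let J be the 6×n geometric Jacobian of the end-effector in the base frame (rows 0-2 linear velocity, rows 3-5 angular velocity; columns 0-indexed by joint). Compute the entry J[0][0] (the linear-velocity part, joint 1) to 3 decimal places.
2.232

axis z_0 = ẑ; lever o_n−o_0 = (-4.0000,-2.2321,-5.3301)
cross product → J_v[:, 0] = (2.2321,-4.0000,0.0000)
J_ω[:, 0] = z_0
entry J[0][0] = 2.2321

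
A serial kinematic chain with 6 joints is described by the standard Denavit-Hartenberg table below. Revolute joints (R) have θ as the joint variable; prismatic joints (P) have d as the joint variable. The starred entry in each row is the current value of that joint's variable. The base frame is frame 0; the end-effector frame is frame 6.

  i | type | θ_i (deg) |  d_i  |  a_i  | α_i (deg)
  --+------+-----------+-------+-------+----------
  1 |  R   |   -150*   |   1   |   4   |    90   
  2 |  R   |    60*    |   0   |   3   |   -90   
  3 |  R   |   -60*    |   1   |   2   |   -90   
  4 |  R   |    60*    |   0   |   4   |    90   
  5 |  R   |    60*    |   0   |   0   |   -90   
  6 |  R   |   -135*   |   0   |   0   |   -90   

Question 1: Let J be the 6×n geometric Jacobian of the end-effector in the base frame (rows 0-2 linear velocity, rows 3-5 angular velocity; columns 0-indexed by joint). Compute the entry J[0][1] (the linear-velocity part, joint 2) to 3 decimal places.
2.683

axis z_1 = (-0.5000,0.8660,0.0000); lever o_n−o_1 = (-5.7452,0.6830,3.0981)
cross product → J_v[:, 1] = (2.6830,1.5490,4.6340)
J_ω[:, 1] = z_1
entry J[0][1] = 2.6830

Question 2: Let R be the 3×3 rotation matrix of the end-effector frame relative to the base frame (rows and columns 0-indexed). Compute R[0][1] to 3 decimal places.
-0.781

End-effector y-axis (col 1 of R) = (-0.7813,0.2706,-0.5625)
R[0][1] = -0.7813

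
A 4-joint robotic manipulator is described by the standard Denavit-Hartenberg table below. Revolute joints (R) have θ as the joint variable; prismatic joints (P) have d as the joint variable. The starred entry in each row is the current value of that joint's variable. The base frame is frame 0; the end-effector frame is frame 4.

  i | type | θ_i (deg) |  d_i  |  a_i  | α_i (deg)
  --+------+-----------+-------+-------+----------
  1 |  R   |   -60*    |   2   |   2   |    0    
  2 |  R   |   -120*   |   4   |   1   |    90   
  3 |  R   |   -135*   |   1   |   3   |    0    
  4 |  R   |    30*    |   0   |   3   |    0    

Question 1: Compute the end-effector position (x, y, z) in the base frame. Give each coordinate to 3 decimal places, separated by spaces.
2.898 -0.732 0.981

after link 1: o_1 = (1.0000, -1.7321, 2.0000)
after link 2: o_2 = (0.0000, -1.7321, 6.0000)
after link 3: o_3 = (2.1213, -0.7321, 3.8787)
after link 4: o_4 = (2.8978, -0.7321, 0.9809)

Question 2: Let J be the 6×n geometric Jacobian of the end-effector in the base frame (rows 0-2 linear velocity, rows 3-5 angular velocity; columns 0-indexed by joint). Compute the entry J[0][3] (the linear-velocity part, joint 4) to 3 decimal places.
axis z_3 = (-0.0000,1.0000,0.0000); lever o_n−o_3 = (0.7765,0.0000,-2.8978)
cross product → J_v[:, 3] = (-2.8978,-0.0000,-0.7765)
J_ω[:, 3] = z_3
entry J[0][3] = -2.8978

-2.898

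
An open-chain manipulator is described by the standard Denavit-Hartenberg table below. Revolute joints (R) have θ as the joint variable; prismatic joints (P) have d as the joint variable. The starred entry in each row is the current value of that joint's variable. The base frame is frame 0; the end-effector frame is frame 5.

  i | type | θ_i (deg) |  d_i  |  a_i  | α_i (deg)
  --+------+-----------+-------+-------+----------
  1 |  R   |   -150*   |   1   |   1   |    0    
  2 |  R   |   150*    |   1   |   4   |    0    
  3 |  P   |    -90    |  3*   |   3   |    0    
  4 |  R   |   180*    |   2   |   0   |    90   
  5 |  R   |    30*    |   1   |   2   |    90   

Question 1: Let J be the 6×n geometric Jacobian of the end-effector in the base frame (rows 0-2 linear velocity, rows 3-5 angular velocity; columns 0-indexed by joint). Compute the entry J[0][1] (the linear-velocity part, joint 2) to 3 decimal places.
1.268

axis z_1 = (0.0000,0.0000,1.0000); lever o_n−o_1 = (5.0000,-1.2679,7.0000)
cross product → J_v[:, 1] = (1.2679,5.0000,-0.0000)
J_ω[:, 1] = z_1
entry J[0][1] = 1.2679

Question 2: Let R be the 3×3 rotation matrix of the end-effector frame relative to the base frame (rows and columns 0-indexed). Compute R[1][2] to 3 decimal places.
0.500

End-effector z-axis (col 2 of R) = (0.0000,0.5000,-0.8660)
R[1][2] = 0.5000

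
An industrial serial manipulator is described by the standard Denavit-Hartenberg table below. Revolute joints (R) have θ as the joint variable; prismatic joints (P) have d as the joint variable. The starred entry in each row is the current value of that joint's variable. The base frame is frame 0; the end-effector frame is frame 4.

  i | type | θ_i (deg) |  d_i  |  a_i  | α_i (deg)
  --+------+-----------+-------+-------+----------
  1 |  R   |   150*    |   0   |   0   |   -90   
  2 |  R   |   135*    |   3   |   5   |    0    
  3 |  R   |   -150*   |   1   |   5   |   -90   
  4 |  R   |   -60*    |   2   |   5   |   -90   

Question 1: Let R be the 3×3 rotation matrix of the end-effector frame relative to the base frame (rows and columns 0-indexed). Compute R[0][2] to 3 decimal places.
End-effector z-axis (col 2 of R) = (-0.4744,0.8513,0.2241)
R[0][2] = -0.4744

-0.474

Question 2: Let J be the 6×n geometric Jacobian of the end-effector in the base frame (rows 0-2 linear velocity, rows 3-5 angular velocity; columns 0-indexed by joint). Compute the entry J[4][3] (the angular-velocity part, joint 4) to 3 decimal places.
axis z_3 = (-0.2241,0.1294,-0.9659); lever o_n−o_3 = (-4.7046,-2.2838,-1.2848)
cross product → J_v[:, 3] = (-2.3722,4.2564,1.1207)
J_ω[:, 3] = z_3
entry J[4][3] = 0.1294

0.129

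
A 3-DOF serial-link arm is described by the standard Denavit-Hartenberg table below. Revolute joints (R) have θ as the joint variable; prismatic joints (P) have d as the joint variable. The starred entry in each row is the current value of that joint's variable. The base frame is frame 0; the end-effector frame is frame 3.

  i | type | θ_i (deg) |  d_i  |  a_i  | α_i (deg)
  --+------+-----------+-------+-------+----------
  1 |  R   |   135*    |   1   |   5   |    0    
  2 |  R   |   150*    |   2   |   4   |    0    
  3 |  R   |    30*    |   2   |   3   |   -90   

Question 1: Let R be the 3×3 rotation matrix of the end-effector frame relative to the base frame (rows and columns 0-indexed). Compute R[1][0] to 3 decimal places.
End-effector x-axis (col 0 of R) = (0.7071,-0.7071,0.0000)
R[1][0] = -0.7071

-0.707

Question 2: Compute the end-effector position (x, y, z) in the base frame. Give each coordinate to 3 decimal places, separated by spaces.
-0.379 -2.449 5.000

after link 1: o_1 = (-3.5355, 3.5355, 1.0000)
after link 2: o_2 = (-2.5003, -0.3282, 3.0000)
after link 3: o_3 = (-0.3789, -2.4495, 5.0000)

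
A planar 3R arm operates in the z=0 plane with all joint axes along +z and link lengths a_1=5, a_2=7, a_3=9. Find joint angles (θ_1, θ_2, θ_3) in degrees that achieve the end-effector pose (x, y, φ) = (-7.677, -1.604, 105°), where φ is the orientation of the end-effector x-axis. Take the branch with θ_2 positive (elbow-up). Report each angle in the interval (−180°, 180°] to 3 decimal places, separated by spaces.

wrist centre = target − a_3·(cos φ, sin φ) = (-5.3476, -10.2973)
cos θ_2 = (134.6322−5²−7²)/(2·5·7) = 0.8662; θ_2 = 29.9830° (elbow-up)
β = atan2(-10.2973,-5.3476) = -117.4438°; ψ = atan2(3.4982,11.0632) = 17.5470°
θ_1 = β − ψ = -134.9908°
θ_3 = φ − θ_1 − θ_2 = -149.9921° (wrapped to (-180°,180°])

-134.991 29.983 -149.992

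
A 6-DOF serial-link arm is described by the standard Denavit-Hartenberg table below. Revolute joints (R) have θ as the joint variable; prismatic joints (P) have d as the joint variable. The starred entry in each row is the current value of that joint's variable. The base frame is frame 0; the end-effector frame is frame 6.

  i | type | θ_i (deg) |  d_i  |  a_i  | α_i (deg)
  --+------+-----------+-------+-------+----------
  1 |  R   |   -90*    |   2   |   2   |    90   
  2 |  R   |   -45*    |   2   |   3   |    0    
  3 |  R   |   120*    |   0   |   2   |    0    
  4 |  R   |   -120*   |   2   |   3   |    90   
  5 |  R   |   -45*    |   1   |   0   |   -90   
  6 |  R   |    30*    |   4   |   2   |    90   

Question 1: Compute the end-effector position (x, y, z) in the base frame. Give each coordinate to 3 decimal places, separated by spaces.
after link 1: o_1 = (0.0000, -2.0000, 2.0000)
after link 2: o_2 = (-2.0000, -4.1213, -0.1213)
after link 3: o_3 = (-2.0000, -4.6390, 1.8105)
after link 4: o_4 = (-4.0000, -6.7603, -0.3108)
after link 5: o_5 = (-4.0000, -6.0532, -1.0179)
after link 6: o_6 = (-5.6037, -9.6263, -3.1768)

-5.604 -9.626 -3.177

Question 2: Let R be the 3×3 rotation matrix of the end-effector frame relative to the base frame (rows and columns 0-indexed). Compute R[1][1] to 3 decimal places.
End-effector y-axis (col 1 of R) = (-0.7071,-0.5000,-0.5000)
R[1][1] = -0.5000

-0.500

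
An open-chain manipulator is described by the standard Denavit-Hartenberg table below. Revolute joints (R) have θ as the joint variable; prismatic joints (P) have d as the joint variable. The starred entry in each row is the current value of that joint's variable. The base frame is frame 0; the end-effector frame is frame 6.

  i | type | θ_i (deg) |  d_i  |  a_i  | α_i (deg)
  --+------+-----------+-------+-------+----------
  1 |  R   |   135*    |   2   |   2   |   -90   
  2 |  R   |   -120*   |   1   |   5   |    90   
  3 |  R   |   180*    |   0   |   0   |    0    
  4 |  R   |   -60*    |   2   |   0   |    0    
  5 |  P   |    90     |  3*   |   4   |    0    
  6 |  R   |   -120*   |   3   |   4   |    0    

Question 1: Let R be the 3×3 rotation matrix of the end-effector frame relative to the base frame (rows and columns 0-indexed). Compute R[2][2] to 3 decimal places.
-0.500

End-effector z-axis (col 2 of R) = (0.6124,-0.6124,-0.5000)
R[2][2] = -0.5000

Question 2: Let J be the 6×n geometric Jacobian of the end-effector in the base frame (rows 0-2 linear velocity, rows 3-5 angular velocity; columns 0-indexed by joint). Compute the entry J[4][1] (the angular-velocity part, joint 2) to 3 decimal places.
axis z_1 = (-0.7071,-0.7071,0.0000); lever o_n−o_1 = (3.3207,-7.5633,-2.6699)
cross product → J_v[:, 1] = (1.8879,-1.8879,7.6962)
J_ω[:, 1] = z_1
entry J[4][1] = -0.7071

-0.707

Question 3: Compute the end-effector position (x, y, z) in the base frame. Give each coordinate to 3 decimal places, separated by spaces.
1.906 -6.149 -0.670

after link 1: o_1 = (-1.4142, 1.4142, 2.0000)
after link 2: o_2 = (-0.3536, -1.0607, 6.3301)
after link 3: o_3 = (-0.3536, -1.0607, 6.3301)
after link 4: o_4 = (0.8712, -2.2854, 5.3301)
after link 5: o_5 = (2.8978, -1.4836, 0.8301)
after link 6: o_6 = (1.9065, -6.1491, -0.6699)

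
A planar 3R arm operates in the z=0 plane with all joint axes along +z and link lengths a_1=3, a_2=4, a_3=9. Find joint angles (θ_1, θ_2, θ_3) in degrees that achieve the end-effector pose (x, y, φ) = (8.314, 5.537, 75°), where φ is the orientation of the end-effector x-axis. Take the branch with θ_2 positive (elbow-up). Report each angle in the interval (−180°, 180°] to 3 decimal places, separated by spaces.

wrist centre = target − a_3·(cos φ, sin φ) = (5.9846, -3.1563)
cos θ_2 = (45.7782−3²−4²)/(2·3·4) = 0.8658; θ_2 = 30.0305° (elbow-up)
β = atan2(-3.1563,5.9846) = -27.8075°; ψ = atan2(2.0018,6.4630) = 17.2097°
θ_1 = β − ψ = -45.0172°
θ_3 = φ − θ_1 − θ_2 = 89.9867° (wrapped to (-180°,180°])

-45.017 30.031 89.987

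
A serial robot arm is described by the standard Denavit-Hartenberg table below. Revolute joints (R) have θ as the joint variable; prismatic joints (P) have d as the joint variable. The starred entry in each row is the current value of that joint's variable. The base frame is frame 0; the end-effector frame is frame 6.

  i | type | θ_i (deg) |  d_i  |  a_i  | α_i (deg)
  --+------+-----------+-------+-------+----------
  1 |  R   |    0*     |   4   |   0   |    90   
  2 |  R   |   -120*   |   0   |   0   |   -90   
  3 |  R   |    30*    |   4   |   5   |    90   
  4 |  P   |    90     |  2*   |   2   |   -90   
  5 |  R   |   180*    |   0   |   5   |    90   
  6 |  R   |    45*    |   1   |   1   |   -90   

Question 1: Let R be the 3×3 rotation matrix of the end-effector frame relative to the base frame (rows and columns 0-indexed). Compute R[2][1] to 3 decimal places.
End-effector y-axis (col 1 of R) = (-0.2500,-0.8660,-0.4330)
R[2][1] = -0.4330

-0.433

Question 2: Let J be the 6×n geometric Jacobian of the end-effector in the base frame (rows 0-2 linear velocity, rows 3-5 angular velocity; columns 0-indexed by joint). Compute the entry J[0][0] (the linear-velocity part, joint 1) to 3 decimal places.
-1.280

axis z_0 = ẑ; lever o_n−o_0 = (-1.8552,1.2804,0.2009)
cross product → J_v[:, 0] = (-1.2804,-1.8552,0.0000)
J_ω[:, 0] = z_0
entry J[0][0] = -1.2804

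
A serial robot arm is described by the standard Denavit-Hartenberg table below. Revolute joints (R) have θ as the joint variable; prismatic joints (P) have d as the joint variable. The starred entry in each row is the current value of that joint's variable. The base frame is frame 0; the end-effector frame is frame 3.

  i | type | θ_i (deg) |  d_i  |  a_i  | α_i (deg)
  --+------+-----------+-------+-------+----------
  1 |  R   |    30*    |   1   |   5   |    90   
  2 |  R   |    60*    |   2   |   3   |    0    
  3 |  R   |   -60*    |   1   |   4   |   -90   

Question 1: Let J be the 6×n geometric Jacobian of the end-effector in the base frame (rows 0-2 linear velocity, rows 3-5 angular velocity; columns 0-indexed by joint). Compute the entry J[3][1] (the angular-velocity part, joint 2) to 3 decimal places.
axis z_1 = (0.5000,-0.8660,0.0000); lever o_n−o_1 = (6.2631,0.1519,2.5981)
cross product → J_v[:, 1] = (-2.2500,-1.2990,5.5000)
J_ω[:, 1] = z_1
entry J[3][1] = 0.5000

0.500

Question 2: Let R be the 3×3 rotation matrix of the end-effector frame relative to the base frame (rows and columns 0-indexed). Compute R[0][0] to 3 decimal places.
0.866

End-effector x-axis (col 0 of R) = (0.8660,0.5000,0.0000)
R[0][0] = 0.8660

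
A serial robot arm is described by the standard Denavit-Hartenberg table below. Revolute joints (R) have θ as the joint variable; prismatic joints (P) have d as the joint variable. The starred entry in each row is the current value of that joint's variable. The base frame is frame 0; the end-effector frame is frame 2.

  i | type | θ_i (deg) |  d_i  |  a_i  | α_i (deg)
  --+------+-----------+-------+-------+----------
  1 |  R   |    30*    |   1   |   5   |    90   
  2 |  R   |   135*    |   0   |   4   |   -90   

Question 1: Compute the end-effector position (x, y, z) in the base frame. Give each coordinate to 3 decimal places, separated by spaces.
after link 1: o_1 = (4.3301, 2.5000, 1.0000)
after link 2: o_2 = (1.8806, 1.0858, 3.8284)

1.881 1.086 3.828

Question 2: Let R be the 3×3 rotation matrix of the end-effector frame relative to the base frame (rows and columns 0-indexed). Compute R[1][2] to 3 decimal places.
-0.354

End-effector z-axis (col 2 of R) = (-0.6124,-0.3536,-0.7071)
R[1][2] = -0.3536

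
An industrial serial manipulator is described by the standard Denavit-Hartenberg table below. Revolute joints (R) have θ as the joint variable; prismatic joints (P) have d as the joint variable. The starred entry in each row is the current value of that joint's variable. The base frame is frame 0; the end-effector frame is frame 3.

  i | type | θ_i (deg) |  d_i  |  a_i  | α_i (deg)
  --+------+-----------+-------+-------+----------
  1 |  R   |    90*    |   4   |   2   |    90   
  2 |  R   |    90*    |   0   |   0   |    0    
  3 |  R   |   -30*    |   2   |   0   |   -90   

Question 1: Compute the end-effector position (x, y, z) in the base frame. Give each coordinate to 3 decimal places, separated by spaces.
after link 1: o_1 = (0.0000, 2.0000, 4.0000)
after link 2: o_2 = (0.0000, 2.0000, 4.0000)
after link 3: o_3 = (2.0000, 2.0000, 4.0000)

2.000 2.000 4.000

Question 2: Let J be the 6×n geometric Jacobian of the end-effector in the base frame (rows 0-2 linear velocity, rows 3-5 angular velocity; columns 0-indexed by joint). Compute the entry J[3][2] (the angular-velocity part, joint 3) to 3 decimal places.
1.000

axis z_2 = (1.0000,-0.0000,0.0000); lever o_n−o_2 = (2.0000,-0.0000,0.0000)
cross product → J_v[:, 2] = (0.0000,0.0000,-0.0000)
J_ω[:, 2] = z_2
entry J[3][2] = 1.0000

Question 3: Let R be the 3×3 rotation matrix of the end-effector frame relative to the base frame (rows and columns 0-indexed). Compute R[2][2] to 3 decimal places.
0.500

End-effector z-axis (col 2 of R) = (-0.0000,-0.8660,0.5000)
R[2][2] = 0.5000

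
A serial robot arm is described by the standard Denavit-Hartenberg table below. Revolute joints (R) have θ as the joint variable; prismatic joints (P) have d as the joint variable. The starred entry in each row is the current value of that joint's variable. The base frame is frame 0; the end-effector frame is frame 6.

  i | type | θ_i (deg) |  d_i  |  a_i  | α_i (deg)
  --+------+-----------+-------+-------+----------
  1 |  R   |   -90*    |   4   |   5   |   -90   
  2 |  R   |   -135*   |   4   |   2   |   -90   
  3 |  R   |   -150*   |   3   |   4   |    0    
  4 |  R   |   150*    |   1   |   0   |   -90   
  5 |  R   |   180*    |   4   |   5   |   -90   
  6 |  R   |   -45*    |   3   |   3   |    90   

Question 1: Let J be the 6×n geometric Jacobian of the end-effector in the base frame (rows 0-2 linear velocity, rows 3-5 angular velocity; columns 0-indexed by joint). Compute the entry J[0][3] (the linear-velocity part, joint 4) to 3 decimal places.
7.121

axis z_3 = (0.0000,-0.7071,0.7071); lever o_n−o_3 = (-6.1213,-7.8640,-2.2071)
cross product → J_v[:, 3] = (7.1213,-4.3284,-4.3284)
J_ω[:, 3] = z_3
entry J[0][3] = 7.1213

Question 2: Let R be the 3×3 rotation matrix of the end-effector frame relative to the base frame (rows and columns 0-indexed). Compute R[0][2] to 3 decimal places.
-0.707

End-effector z-axis (col 2 of R) = (-0.7071,0.5000,0.5000)
R[0][2] = -0.7071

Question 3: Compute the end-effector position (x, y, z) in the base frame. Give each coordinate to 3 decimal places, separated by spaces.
after link 1: o_1 = (0.0000, -5.0000, 4.0000)
after link 2: o_2 = (4.0000, -3.5858, 5.4142)
after link 3: o_3 = (6.0000, -8.1566, 5.0860)
after link 4: o_4 = (6.0000, -8.8637, 5.7932)
after link 5: o_5 = (2.0000, -12.3992, 2.2576)
after link 6: o_6 = (-0.1213, -16.0206, 2.8789)

-0.121 -16.021 2.879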